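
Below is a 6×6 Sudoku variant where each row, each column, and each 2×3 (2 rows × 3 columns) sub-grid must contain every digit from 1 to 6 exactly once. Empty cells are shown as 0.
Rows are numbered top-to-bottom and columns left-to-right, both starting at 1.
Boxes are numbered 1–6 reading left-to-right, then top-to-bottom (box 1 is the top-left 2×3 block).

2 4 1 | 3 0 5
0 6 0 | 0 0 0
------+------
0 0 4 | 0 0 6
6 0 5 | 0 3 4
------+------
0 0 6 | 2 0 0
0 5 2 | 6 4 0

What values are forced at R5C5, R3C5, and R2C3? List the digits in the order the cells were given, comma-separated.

5,2,3

For R5C5:
  Consider where 5 can go in box 6.
  R5C6 is out (column 6 already has a 5).
  R6C6 is out (row 6 already has a 5).
  So the only cell in box 6 that can hold 5 is R5C5.
  So R5C5 = 5.
For R3C5:
  Consider where 2 can go in box 4.
  R3C4 is out (column 4 already has a 2).
  R4C4 is out (column 4 already has a 2).
  So the only cell in box 4 that can hold 2 is R3C5.
  So R3C5 = 2.
For R2C3:
  Row 2 already contains {6}.
  Column 3 already contains {1, 2, 4, 5, 6}.
  Its 2×3 block (box 1) already contains {1, 2, 4, 6}.
  The only value from 1–6 not eliminated is 3, so R2C3 = 3.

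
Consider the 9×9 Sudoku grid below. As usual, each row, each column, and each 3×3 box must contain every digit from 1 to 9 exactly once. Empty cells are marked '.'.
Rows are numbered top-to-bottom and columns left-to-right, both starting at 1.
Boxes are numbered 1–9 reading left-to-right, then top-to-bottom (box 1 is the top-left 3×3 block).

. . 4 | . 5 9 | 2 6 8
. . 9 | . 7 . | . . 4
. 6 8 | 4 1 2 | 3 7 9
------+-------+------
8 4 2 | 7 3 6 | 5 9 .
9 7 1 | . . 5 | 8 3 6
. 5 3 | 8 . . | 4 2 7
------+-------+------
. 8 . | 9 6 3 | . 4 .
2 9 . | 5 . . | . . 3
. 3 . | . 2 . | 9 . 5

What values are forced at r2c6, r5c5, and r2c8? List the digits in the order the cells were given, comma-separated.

8,4,5

For r2c6:
  Row 2 already contains {4, 7, 9}.
  Column 6 already contains {2, 3, 5, 6, 9}.
  Its 3×3 block (box 2) already contains {1, 2, 4, 5, 7, 9}.
  The only value from 1–9 not eliminated is 8, so r2c6 = 8.
For r5c5:
  Row 5 already contains {1, 3, 5, 6, 7, 8, 9}.
  Column 5 already contains {1, 2, 3, 5, 6, 7}.
  Its 3×3 block (box 5) already contains {3, 5, 6, 7, 8}.
  The only value from 1–9 not eliminated is 4, so r5c5 = 4.
For r2c8:
  Consider where 5 can go in column 8.
  r8c8 is out (row 8 already has a 5).
  r9c8 is out (row 9 already has a 5).
  So the only cell in column 8 that can hold 5 is r2c8.
  So r2c8 = 5.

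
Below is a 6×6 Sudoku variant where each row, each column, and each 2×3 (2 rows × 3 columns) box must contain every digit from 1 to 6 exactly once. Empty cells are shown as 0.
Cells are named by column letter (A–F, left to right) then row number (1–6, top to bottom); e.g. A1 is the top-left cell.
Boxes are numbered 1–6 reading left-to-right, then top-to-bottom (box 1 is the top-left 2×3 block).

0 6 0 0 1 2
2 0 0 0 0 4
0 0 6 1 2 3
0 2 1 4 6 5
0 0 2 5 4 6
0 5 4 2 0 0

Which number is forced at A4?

3

Row 4 already contains {1, 2, 4, 5, 6}.
Column A already contains {2}.
Its 2×3 block (box 3) already contains {1, 2, 6}.
The only value from 1–6 not eliminated is 3, so A4 = 3.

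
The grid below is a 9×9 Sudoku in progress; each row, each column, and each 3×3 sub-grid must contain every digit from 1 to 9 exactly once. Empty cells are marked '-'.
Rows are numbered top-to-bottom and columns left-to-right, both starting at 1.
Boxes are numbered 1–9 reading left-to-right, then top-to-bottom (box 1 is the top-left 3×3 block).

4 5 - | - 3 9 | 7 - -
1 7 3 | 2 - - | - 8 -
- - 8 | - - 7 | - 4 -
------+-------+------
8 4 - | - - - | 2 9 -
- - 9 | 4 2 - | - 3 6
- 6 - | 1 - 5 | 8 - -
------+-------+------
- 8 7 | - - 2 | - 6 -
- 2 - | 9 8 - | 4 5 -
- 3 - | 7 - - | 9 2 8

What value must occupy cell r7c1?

Cell r7c1 itself could take any of {5, 9} by direct elimination.
Consider where 9 can go in row 7.
r7c4 is out (column 4 already has a 9).
r7c5 is out (box 8 already has a 9).
r7c7 is out (column 7 already has a 9).
r7c9 is out (box 9 already has a 9).
So the only cell in row 7 that can hold 9 is r7c1.
Therefore r7c1 = 9.

9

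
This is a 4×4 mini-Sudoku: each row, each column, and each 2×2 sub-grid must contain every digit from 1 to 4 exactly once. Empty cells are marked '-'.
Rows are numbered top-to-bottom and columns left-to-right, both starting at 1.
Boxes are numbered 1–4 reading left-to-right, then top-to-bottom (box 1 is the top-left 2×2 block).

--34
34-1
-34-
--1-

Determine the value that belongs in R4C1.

4

Cell R4C1 itself could take any of {2, 4} by direct elimination.
Consider where 4 can go in box 3.
R3C1 is out (row 3 already has a 4).
R4C2 is out (column 2 already has a 4).
So the only cell in box 3 that can hold 4 is R4C1.
Therefore R4C1 = 4.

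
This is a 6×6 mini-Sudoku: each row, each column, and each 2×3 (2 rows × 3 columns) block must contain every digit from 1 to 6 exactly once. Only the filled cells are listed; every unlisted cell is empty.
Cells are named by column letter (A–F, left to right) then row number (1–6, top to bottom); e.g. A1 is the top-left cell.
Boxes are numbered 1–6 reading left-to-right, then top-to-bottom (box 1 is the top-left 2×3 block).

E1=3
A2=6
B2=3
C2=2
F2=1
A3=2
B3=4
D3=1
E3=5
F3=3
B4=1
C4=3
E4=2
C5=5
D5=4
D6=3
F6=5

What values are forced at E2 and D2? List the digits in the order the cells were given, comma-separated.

For E2:
  Row 2 already contains {1, 2, 3, 6}.
  Column E already contains {2, 3, 5}.
  Its 2×3 block (box 2) already contains {1, 3}.
  The only value from 1–6 not eliminated is 4, so E2 = 4.
For D2:
  Row 2 already contains {1, 2, 3, 6}.
  Column D already contains {1, 3, 4}.
  Its 2×3 block (box 2) already contains {1, 3}.
  The only value from 1–6 not eliminated is 5, so D2 = 5.

4,5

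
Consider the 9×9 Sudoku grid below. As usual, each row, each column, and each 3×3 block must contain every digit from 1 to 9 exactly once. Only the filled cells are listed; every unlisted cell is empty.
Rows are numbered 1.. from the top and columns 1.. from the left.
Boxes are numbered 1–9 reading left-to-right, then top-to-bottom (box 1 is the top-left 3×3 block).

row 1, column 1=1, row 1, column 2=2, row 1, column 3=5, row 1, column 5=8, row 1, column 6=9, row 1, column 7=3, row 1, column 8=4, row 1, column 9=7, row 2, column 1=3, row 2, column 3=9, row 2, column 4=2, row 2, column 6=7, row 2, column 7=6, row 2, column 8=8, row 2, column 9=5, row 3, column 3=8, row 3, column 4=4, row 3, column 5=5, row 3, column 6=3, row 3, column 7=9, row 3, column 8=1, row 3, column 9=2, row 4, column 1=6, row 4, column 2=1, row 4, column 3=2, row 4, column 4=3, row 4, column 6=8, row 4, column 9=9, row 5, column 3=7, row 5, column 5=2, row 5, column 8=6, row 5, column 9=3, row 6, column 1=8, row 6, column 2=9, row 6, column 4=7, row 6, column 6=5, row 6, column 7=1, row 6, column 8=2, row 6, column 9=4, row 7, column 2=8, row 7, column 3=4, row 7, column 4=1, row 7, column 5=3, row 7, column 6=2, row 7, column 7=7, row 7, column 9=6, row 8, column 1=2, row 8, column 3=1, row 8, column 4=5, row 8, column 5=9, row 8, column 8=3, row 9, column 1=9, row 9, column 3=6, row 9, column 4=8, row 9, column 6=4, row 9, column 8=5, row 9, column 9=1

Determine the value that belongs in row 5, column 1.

4

Cell row 5, column 1 itself could take any of {4, 5} by direct elimination.
Consider where 4 can go in column 1.
row 3, column 1 is out (row 3 already has a 4).
row 7, column 1 is out (row 7 already has a 4).
So the only cell in column 1 that can hold 4 is row 5, column 1.
Therefore row 5, column 1 = 4.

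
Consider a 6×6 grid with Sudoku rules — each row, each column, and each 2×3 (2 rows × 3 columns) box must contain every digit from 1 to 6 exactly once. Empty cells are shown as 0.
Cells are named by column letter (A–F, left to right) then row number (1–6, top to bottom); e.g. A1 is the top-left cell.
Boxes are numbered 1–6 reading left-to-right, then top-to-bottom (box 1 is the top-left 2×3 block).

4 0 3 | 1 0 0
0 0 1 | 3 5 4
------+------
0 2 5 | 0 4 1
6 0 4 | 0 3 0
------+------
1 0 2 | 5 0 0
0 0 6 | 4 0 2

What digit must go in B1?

Cell B1 itself could take any of {5, 6} by direct elimination.
Consider where 5 can go in box 1.
A2 is out (row 2 already has a 5).
B2 is out (row 2 already has a 5).
So the only cell in box 1 that can hold 5 is B1.
Therefore B1 = 5.

5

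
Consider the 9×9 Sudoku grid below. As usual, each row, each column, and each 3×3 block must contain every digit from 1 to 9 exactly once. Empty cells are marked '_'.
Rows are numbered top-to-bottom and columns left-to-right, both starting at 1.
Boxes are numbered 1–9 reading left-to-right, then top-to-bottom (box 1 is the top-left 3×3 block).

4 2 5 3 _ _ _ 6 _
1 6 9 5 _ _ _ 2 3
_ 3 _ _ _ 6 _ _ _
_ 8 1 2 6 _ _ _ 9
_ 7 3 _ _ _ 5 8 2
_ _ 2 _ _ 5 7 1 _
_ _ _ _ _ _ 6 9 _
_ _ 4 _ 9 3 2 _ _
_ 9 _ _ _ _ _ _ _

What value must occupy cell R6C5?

Cell R6C5 itself could take any of {3, 4, 8} by direct elimination.
Consider where 3 can go in row 6.
R6C1 is out (box 4 already has a 3).
R6C2 is out (column 2 already has a 3).
R6C4 is out (column 4 already has a 3).
R6C9 is out (column 9 already has a 3).
So the only cell in row 6 that can hold 3 is R6C5.
Therefore R6C5 = 3.

3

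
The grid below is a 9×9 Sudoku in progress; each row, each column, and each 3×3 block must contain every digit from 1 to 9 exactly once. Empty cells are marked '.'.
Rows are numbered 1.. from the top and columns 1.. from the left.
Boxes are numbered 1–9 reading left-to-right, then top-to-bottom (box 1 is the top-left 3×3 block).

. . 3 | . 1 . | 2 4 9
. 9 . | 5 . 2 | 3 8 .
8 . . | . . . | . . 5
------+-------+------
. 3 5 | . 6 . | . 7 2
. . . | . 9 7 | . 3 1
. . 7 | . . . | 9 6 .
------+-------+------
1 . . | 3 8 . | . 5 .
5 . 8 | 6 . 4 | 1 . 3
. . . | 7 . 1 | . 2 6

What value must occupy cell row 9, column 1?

3

Cell row 9, column 1 itself could take any of {3, 4, 9} by direct elimination.
Consider where 3 can go in box 7.
row 7, column 2 is out (row 7 already has a 3).
row 7, column 3 is out (row 7 already has a 3).
row 8, column 2 is out (row 8 already has a 3).
row 9, column 2 is out (column 2 already has a 3).
row 9, column 3 is out (column 3 already has a 3).
So the only cell in box 7 that can hold 3 is row 9, column 1.
Therefore row 9, column 1 = 3.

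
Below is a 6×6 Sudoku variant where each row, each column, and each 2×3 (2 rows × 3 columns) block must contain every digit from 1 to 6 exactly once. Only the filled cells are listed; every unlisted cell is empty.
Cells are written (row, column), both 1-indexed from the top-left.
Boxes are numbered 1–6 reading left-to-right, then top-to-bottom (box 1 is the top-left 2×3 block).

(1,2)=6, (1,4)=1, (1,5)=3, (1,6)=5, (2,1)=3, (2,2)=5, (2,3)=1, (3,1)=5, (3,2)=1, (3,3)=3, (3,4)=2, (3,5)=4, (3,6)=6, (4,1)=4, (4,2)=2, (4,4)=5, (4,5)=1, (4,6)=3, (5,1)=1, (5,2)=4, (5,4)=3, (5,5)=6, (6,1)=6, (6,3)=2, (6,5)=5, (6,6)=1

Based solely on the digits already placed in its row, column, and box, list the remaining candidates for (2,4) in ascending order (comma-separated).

4,6

Row 2 already contains {1, 3, 5}.
Column 4 already contains {1, 2, 3, 5}.
Its 2×3 block (box 2) already contains {1, 3, 5}.
Removing those from 1–6 leaves {4, 6} as the candidates for (2,4).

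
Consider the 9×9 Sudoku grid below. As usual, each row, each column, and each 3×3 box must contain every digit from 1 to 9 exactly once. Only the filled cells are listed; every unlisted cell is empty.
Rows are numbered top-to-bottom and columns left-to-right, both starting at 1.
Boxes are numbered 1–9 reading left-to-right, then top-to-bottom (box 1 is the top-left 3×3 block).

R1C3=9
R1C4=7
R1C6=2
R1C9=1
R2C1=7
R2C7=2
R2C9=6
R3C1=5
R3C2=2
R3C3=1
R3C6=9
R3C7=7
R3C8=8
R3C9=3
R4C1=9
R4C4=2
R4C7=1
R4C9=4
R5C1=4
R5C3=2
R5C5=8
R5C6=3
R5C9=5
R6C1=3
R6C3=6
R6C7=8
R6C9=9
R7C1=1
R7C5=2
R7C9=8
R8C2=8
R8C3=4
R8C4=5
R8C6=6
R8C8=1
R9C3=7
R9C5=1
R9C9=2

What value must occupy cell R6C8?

2

Cell R6C8 itself could take any of {2, 7} by direct elimination.
Consider where 2 can go in box 6.
R4C8 is out (row 4 already has a 2).
R5C7 is out (row 5 already has a 2).
R5C8 is out (row 5 already has a 2).
So the only cell in box 6 that can hold 2 is R6C8.
Therefore R6C8 = 2.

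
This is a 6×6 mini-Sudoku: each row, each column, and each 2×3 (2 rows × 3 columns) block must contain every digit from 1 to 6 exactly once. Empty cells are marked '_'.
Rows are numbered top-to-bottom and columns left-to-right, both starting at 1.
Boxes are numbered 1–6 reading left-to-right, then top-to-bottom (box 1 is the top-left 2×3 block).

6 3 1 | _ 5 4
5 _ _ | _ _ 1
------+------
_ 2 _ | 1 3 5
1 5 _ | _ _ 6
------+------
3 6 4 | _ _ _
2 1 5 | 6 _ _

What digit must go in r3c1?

4

Row 3 already contains {1, 2, 3, 5}.
Column 1 already contains {1, 2, 3, 5, 6}.
Its 2×3 block (box 3) already contains {1, 2, 5}.
The only value from 1–6 not eliminated is 4, so r3c1 = 4.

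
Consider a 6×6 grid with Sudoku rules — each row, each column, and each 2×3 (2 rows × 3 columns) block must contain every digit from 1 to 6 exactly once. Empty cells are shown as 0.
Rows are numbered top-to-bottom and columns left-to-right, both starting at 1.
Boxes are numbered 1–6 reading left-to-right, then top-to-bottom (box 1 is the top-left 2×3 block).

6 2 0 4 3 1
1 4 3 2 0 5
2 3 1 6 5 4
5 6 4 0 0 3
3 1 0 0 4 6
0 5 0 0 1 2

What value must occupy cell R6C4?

Row 6 already contains {1, 2, 5}.
Column 4 already contains {2, 4, 6}.
Its 2×3 block (box 6) already contains {1, 2, 4, 6}.
The only value from 1–6 not eliminated is 3, so R6C4 = 3.

3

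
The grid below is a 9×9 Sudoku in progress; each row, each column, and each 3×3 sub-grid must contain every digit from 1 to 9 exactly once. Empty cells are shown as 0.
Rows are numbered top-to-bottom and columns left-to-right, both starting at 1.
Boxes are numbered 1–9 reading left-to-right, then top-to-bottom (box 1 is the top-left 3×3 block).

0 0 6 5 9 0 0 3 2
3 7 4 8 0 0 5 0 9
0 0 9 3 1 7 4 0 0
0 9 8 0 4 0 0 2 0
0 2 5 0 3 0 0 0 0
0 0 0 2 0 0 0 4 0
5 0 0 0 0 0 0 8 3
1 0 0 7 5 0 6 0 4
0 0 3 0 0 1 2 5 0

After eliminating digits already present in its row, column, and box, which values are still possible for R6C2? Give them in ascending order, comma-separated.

1,3,6

Row 6 already contains {2, 4}.
Column 2 already contains {2, 7, 9}.
Its 3×3 block (box 4) already contains {2, 5, 8, 9}.
Removing those from 1–9 leaves {1, 3, 6} as the candidates for R6C2.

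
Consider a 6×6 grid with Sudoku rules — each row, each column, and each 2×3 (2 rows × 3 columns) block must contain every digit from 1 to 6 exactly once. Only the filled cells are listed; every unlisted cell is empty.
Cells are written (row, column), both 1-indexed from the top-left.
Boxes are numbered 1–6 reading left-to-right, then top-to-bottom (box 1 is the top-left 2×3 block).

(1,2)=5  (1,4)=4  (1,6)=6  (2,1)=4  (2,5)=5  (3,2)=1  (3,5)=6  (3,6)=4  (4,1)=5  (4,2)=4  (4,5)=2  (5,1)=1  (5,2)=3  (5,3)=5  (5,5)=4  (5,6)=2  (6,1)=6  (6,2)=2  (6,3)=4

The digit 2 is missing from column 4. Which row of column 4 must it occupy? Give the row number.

2

Consider where 2 can go in column 4.
(3,4) is out (box 4 already has a 2).
(4,4) is out (row 4 already has a 2).
(5,4) is out (row 5 already has a 2).
(6,4) is out (row 6 already has a 2).
So the only cell in column 4 that can hold 2 is (2,4).
That is row 2.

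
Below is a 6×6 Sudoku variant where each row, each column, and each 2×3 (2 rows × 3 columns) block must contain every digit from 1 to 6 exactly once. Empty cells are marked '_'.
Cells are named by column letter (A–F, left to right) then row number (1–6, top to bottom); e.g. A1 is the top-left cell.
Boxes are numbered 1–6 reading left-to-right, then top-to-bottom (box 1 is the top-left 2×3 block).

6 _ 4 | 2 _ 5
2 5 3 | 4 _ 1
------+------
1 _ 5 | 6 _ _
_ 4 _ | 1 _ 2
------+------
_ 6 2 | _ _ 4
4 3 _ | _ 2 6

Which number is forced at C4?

6

Row 4 already contains {1, 2, 4}.
Column C already contains {2, 3, 4, 5}.
Its 2×3 block (box 3) already contains {1, 4, 5}.
The only value from 1–6 not eliminated is 6, so C4 = 6.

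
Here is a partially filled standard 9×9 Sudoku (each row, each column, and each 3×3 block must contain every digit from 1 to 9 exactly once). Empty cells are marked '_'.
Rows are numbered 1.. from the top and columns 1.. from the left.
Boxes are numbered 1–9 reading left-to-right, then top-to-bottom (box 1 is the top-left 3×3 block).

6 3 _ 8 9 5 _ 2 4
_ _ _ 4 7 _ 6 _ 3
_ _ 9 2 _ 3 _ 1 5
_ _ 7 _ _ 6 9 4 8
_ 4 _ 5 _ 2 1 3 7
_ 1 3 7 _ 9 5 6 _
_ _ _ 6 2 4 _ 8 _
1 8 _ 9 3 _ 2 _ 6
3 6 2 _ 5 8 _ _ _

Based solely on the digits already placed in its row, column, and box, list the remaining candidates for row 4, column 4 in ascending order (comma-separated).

Row 4 already contains {4, 6, 7, 8, 9}.
Column 4 already contains {2, 4, 5, 6, 7, 8, 9}.
Its 3×3 block (box 5) already contains {2, 5, 6, 7, 9}.
Removing those from 1–9 leaves {1, 3} as the candidates for row 4, column 4.

1,3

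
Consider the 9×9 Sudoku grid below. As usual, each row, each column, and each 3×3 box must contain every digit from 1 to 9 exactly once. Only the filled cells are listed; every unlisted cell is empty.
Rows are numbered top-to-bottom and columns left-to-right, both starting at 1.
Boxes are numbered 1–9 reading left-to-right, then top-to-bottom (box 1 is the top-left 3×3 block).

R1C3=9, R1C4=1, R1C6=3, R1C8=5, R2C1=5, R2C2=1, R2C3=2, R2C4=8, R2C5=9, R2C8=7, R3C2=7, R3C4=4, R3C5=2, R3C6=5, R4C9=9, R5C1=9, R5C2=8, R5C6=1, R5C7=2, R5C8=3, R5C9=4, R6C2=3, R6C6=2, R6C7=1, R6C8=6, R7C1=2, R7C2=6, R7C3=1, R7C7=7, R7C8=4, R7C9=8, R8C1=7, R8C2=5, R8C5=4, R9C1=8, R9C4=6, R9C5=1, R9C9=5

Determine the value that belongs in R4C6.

Cell R4C6 itself could take any of {4, 6, 7, 8} by direct elimination.
Consider where 4 can go in box 5.
R4C4 is out (column 4 already has a 4). R4C5 is out (column 5 already has a 4). R5C4 is out (row 5 already has a 4). R5C5 is out (row 5 already has a 4). The remaining empty cells in box 5 are similarly blocked.
So the only cell in box 5 that can hold 4 is R4C6.
Therefore R4C6 = 4.

4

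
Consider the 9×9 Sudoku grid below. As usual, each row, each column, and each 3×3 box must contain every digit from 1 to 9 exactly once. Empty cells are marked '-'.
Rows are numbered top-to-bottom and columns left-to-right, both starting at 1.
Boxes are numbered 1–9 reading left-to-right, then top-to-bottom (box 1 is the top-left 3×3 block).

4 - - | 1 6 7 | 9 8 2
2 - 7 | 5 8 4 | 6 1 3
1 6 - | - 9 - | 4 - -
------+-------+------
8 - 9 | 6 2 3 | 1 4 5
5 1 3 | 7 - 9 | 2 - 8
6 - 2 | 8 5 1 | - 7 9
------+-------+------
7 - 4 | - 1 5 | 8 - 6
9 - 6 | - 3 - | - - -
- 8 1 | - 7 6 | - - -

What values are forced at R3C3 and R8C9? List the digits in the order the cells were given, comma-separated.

8,1

For R3C3:
  Consider where 8 can go in row 3.
  R3C4 is out (column 4 already has a 8).
  R3C6 is out (box 2 already has a 8).
  R3C8 is out (column 8 already has a 8).
  R3C9 is out (column 9 already has a 8).
  So the only cell in row 3 that can hold 8 is R3C3.
  So R3C3 = 8.
For R8C9:
  Consider where 1 can go in column 9.
  R3C9 is out (row 3 already has a 1).
  R9C9 is out (row 9 already has a 1).
  So the only cell in column 9 that can hold 1 is R8C9.
  So R8C9 = 1.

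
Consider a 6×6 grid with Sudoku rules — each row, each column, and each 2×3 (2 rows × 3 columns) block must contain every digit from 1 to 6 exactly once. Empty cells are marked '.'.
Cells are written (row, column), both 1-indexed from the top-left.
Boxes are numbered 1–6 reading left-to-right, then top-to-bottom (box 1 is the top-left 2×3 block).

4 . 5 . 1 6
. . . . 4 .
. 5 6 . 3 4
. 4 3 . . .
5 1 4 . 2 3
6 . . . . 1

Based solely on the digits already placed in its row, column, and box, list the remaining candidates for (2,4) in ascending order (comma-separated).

Row 2 already contains {4}.
Column 4 already contains {}.
Its 2×3 block (box 2) already contains {1, 4, 6}.
Removing those from 1–6 leaves {2, 3, 5} as the candidates for (2,4).

2,3,5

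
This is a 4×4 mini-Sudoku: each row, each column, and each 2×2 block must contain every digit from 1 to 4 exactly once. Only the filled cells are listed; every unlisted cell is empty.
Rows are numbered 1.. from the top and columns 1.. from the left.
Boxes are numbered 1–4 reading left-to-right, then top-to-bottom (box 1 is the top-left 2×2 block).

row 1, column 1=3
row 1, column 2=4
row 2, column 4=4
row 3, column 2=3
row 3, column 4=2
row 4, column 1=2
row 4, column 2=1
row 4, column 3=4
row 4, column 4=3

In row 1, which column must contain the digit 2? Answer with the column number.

Consider where 2 can go in row 1.
row 1, column 4 is out (column 4 already has a 2).
So the only cell in row 1 that can hold 2 is row 1, column 3.
That is column 3.

3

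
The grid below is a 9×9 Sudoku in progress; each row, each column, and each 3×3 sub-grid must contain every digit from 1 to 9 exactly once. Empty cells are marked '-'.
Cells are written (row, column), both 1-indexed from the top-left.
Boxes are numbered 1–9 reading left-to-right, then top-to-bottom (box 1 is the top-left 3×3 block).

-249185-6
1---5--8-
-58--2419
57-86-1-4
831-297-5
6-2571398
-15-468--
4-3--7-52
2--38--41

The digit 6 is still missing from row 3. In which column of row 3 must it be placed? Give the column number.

Consider where 6 can go in row 3.
(3,1) is out (column 1 already has a 6).
(3,5) is out (column 5 already has a 6).
So the only cell in row 3 that can hold 6 is (3,4).
That is column 4.

4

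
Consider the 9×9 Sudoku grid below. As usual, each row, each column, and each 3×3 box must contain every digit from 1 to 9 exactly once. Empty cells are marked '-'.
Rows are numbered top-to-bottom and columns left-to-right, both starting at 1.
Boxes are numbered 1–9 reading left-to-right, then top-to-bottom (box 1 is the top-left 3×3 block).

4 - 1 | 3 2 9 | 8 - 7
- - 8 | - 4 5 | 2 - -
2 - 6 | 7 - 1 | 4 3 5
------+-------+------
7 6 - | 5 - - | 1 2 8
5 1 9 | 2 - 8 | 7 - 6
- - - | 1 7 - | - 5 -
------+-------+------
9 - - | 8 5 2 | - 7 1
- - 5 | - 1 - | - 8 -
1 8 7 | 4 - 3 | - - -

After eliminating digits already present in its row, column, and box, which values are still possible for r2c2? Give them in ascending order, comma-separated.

Row 2 already contains {2, 4, 5, 8}.
Column 2 already contains {1, 6, 8}.
Its 3×3 block (box 1) already contains {1, 2, 4, 6, 8}.
Removing those from 1–9 leaves {3, 7, 9} as the candidates for r2c2.

3,7,9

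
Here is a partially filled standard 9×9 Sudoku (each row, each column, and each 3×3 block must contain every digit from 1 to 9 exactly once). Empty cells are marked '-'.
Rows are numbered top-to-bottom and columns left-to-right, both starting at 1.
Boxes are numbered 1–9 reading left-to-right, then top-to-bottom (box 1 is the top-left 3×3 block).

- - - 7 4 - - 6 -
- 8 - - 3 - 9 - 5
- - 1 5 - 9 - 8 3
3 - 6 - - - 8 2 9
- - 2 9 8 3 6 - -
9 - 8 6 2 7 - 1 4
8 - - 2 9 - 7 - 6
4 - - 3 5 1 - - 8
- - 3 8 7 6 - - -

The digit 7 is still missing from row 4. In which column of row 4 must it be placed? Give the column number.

Consider where 7 can go in row 4.
r4c4 is out (column 4 already has a 7).
r4c5 is out (column 5 already has a 7).
r4c6 is out (column 6 already has a 7).
So the only cell in row 4 that can hold 7 is r4c2.
That is column 2.

2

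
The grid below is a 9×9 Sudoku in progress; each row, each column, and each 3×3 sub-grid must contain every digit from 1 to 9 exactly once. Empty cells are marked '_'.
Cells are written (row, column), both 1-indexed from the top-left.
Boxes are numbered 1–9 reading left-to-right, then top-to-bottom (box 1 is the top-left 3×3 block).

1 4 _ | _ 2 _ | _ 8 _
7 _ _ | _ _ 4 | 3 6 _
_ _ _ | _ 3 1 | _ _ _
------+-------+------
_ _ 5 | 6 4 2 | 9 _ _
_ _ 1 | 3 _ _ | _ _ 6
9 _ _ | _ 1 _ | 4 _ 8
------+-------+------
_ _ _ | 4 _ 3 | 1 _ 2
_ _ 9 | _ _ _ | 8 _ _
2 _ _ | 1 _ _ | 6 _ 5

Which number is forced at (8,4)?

Cell (8,4) itself could take any of {2, 5, 7} by direct elimination.
Consider where 2 can go in column 4.
(1,4) is out (row 1 already has a 2).
(2,4) is out (box 2 already has a 2).
(3,4) is out (box 2 already has a 2).
(6,4) is out (box 5 already has a 2).
So the only cell in column 4 that can hold 2 is (8,4).
Therefore (8,4) = 2.

2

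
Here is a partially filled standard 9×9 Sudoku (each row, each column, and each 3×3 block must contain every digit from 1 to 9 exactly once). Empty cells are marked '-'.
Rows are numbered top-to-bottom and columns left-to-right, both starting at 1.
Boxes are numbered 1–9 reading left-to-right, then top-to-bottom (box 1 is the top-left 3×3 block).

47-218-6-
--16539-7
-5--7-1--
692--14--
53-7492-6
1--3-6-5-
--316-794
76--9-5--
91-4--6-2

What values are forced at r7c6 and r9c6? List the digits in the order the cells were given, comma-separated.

For r7c6:
  Consider where 5 can go in row 7.
  r7c1 is out (column 1 already has a 5).
  r7c2 is out (column 2 already has a 5).
  So the only cell in row 7 that can hold 5 is r7c6.
  So r7c6 = 5.
For r9c6:
  Consider where 7 can go in box 8.
  r7c6 is out (row 7 already has a 7).
  r8c4 is out (row 8 already has a 7).
  r8c6 is out (row 8 already has a 7).
  r9c5 is out (column 5 already has a 7).
  So the only cell in box 8 that can hold 7 is r9c6.
  So r9c6 = 7.

5,7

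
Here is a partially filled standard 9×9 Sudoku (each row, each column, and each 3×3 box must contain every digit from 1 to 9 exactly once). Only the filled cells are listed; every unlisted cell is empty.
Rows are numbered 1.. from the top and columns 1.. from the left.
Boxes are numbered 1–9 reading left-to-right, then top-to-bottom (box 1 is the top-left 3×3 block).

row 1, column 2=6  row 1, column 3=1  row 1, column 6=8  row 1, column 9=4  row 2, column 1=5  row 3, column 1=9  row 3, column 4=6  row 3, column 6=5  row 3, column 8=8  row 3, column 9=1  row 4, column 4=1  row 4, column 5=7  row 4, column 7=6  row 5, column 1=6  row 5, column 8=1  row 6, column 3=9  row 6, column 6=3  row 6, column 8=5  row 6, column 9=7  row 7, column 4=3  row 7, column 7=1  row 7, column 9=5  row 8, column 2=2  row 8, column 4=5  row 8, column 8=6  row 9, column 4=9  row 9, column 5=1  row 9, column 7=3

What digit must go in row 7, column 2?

9

Cell row 7, column 2 itself could take any of {4, 7, 8, 9} by direct elimination.
Consider where 9 can go in column 2.
row 2, column 2 is out (box 1 already has a 9). row 3, column 2 is out (row 3 already has a 9). row 4, column 2 is out (box 4 already has a 9). row 5, column 2 is out (box 4 already has a 9). The remaining empty cells in column 2 are similarly blocked.
So the only cell in column 2 that can hold 9 is row 7, column 2.
Therefore row 7, column 2 = 9.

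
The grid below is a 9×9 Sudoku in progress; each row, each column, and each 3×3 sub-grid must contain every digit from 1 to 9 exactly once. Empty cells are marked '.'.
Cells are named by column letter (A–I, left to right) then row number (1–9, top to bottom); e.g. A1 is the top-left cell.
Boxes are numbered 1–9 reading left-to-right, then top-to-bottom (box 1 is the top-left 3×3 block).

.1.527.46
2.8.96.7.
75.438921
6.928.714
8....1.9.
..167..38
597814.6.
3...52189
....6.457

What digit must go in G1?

Cell G1 itself could take any of {3, 8} by direct elimination.
Consider where 8 can go in box 3.
G2 is out (row 2 already has a 8).
I2 is out (row 2 already has a 8).
So the only cell in box 3 that can hold 8 is G1.
Therefore G1 = 8.

8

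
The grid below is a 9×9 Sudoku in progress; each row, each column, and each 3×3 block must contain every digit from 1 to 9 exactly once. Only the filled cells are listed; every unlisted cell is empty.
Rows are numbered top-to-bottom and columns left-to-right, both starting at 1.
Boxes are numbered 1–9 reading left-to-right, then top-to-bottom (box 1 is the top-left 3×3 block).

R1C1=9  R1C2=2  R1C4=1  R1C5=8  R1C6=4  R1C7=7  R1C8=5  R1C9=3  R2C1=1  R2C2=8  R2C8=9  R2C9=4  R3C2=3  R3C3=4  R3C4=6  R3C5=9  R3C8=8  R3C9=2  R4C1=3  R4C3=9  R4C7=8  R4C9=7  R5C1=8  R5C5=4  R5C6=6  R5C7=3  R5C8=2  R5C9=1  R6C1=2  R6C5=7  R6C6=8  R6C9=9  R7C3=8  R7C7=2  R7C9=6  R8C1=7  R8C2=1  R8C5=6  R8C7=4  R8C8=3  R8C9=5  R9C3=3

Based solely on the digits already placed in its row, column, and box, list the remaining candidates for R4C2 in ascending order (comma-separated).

Row 4 already contains {3, 7, 8, 9}.
Column 2 already contains {1, 2, 3, 8}.
Its 3×3 block (box 4) already contains {2, 3, 8, 9}.
Removing those from 1–9 leaves {4, 5, 6} as the candidates for R4C2.

4,5,6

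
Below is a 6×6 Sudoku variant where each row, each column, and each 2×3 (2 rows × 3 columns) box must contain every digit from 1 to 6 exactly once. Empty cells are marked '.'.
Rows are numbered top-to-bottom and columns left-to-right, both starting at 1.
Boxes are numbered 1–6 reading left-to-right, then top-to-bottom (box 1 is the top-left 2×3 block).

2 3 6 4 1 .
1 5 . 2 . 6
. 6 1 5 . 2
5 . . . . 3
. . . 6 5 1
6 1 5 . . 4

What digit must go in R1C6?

5

Row 1 already contains {1, 2, 3, 4, 6}.
Column 6 already contains {1, 2, 3, 4, 6}.
Its 2×3 block (box 2) already contains {1, 2, 4, 6}.
The only value from 1–6 not eliminated is 5, so R1C6 = 5.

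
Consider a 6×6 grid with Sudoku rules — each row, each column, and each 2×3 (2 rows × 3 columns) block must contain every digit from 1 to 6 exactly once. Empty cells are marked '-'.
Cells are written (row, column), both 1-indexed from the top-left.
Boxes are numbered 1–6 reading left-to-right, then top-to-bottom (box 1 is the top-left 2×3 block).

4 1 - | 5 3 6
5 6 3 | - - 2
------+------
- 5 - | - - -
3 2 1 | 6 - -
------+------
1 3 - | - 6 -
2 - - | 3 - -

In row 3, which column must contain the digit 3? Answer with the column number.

Consider where 3 can go in row 3.
(3,1) is out (column 1 already has a 3).
(3,3) is out (column 3 already has a 3).
(3,4) is out (column 4 already has a 3).
(3,5) is out (column 5 already has a 3).
So the only cell in row 3 that can hold 3 is (3,6).
That is column 6.

6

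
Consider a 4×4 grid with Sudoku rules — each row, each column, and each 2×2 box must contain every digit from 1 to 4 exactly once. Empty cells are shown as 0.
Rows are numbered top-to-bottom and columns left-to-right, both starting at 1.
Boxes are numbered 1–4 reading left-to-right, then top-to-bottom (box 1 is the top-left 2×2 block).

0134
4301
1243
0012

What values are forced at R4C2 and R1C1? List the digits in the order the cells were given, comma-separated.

For R4C2:
  Row 4 already contains {1, 2}.
  Column 2 already contains {1, 2, 3}.
  Its 2×2 block (box 3) already contains {1, 2}.
  The only value from 1–4 not eliminated is 4, so R4C2 = 4.
For R1C1:
  Row 1 already contains {1, 3, 4}.
  Column 1 already contains {1, 4}.
  Its 2×2 block (box 1) already contains {1, 3, 4}.
  The only value from 1–4 not eliminated is 2, so R1C1 = 2.

4,2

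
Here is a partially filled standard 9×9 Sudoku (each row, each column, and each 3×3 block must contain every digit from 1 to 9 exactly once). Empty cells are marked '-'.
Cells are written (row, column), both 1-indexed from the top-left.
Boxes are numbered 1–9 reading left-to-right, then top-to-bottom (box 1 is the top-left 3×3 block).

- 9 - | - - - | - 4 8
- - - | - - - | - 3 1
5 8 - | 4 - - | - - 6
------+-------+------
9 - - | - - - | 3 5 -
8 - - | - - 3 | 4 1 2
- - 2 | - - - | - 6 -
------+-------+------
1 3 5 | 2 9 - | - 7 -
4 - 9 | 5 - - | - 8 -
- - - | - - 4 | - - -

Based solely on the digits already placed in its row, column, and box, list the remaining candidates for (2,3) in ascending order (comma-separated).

Row 2 already contains {1, 3}.
Column 3 already contains {2, 5, 9}.
Its 3×3 block (box 1) already contains {5, 8, 9}.
Removing those from 1–9 leaves {4, 6, 7} as the candidates for (2,3).

4,6,7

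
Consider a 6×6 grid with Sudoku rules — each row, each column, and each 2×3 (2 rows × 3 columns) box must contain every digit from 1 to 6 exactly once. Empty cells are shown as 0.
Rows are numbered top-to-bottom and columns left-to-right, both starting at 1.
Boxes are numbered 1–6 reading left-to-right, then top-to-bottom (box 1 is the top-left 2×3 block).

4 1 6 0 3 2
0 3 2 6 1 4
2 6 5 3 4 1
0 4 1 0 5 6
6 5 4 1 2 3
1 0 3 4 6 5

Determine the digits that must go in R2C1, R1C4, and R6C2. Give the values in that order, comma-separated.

5,5,2

For R2C1:
  Row 2 already contains {1, 2, 3, 4, 6}.
  Column 1 already contains {1, 2, 4, 6}.
  Its 2×3 block (box 1) already contains {1, 2, 3, 4, 6}.
  The only value from 1–6 not eliminated is 5, so R2C1 = 5.
For R1C4:
  Row 1 already contains {1, 2, 3, 4, 6}.
  Column 4 already contains {1, 3, 4, 6}.
  Its 2×3 block (box 2) already contains {1, 2, 3, 4, 6}.
  The only value from 1–6 not eliminated is 5, so R1C4 = 5.
For R6C2:
  Row 6 already contains {1, 3, 4, 5, 6}.
  Column 2 already contains {1, 3, 4, 5, 6}.
  Its 2×3 block (box 5) already contains {1, 3, 4, 5, 6}.
  The only value from 1–6 not eliminated is 2, so R6C2 = 2.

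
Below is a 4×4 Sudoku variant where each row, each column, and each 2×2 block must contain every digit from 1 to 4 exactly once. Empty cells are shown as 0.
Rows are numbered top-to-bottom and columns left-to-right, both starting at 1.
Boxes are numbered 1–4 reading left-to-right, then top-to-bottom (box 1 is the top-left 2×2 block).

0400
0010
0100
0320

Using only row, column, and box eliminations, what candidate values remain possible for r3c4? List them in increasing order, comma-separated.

3,4

Row 3 already contains {1}.
Column 4 already contains {}.
Its 2×2 block (box 4) already contains {2}.
Removing those from 1–4 leaves {3, 4} as the candidates for r3c4.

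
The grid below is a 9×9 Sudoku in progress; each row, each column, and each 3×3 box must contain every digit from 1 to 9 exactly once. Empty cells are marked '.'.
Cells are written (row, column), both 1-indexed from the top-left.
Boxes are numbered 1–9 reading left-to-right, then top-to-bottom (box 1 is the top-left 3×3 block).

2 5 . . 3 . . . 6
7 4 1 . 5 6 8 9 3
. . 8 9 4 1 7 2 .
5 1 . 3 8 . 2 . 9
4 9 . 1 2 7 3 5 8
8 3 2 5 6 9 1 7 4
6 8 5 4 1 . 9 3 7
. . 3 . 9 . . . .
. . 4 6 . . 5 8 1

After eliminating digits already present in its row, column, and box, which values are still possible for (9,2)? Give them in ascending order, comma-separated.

2,7

Row 9 already contains {1, 4, 5, 6, 8}.
Column 2 already contains {1, 3, 4, 5, 8, 9}.
Its 3×3 block (box 7) already contains {3, 4, 5, 6, 8}.
Removing those from 1–9 leaves {2, 7} as the candidates for (9,2).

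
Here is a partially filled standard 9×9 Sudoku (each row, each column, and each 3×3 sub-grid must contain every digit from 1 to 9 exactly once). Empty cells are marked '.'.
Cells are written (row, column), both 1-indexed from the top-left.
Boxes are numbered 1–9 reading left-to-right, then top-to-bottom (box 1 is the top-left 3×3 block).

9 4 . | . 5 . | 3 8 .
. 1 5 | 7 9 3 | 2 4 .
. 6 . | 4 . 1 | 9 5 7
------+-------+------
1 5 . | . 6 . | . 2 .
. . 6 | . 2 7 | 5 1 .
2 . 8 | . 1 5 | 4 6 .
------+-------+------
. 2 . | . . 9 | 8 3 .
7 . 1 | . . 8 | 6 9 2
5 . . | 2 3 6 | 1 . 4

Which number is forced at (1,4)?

6

Row 1 already contains {3, 4, 5, 8, 9}.
Column 4 already contains {2, 4, 7}.
Its 3×3 block (box 2) already contains {1, 3, 4, 5, 7, 9}.
The only value from 1–9 not eliminated is 6, so (1,4) = 6.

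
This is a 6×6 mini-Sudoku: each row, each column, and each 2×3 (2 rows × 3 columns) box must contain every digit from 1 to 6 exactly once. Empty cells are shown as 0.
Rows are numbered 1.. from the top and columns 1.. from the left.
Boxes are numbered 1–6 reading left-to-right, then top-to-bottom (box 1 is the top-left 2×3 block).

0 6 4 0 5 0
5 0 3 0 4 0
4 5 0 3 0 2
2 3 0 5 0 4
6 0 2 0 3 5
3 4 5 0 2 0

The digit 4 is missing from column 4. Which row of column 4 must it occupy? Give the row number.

Consider where 4 can go in column 4.
row 1, column 4 is out (row 1 already has a 4).
row 2, column 4 is out (row 2 already has a 4).
row 6, column 4 is out (row 6 already has a 4).
So the only cell in column 4 that can hold 4 is row 5, column 4.
That is row 5.

5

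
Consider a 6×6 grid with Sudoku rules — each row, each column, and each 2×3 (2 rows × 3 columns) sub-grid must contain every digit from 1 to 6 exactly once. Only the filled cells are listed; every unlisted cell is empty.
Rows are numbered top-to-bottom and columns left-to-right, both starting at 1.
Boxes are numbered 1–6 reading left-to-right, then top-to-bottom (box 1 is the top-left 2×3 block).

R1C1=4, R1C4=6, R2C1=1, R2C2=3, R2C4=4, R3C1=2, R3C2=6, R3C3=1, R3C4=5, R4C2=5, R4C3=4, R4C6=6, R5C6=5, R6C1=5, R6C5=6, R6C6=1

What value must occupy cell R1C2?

2

Row 1 already contains {4, 6}.
Column 2 already contains {3, 5, 6}.
Its 2×3 block (box 1) already contains {1, 3, 4}.
The only value from 1–6 not eliminated is 2, so R1C2 = 2.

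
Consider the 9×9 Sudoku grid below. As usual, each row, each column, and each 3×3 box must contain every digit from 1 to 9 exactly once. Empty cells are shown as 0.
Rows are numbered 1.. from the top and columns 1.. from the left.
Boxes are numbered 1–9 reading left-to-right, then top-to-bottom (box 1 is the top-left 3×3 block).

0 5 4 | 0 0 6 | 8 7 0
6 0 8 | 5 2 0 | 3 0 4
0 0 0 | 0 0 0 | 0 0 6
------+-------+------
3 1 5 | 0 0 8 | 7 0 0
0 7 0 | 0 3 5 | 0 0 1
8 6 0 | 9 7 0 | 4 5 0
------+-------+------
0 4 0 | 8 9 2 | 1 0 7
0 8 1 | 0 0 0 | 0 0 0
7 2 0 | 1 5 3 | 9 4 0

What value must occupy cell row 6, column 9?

3

Cell row 6, column 9 itself could take any of {2, 3} by direct elimination.
Consider where 3 can go in box 6.
row 4, column 8 is out (row 4 already has a 3).
row 4, column 9 is out (row 4 already has a 3).
row 5, column 7 is out (row 5 already has a 3).
row 5, column 8 is out (row 5 already has a 3).
So the only cell in box 6 that can hold 3 is row 6, column 9.
Therefore row 6, column 9 = 3.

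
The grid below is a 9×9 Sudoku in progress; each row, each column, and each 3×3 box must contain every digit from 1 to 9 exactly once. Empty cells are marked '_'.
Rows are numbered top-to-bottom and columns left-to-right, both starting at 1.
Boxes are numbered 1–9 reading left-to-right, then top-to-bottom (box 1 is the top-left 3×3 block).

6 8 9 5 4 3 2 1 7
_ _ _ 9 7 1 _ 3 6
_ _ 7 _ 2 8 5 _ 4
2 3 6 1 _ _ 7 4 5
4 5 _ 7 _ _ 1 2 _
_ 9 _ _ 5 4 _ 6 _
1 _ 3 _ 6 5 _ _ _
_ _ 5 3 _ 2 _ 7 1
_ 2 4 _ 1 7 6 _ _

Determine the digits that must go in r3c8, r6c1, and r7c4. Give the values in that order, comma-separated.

For r3c8:
  Row 3 already contains {2, 4, 5, 7, 8}.
  Column 8 already contains {1, 2, 3, 4, 6, 7}.
  Its 3×3 block (box 3) already contains {1, 2, 3, 4, 5, 6, 7}.
  The only value from 1–9 not eliminated is 9, so r3c8 = 9.
For r6c1:
  Consider where 7 can go in row 6.
  r6c3 is out (column 3 already has a 7).
  r6c4 is out (column 4 already has a 7).
  r6c7 is out (column 7 already has a 7).
  r6c9 is out (column 9 already has a 7).
  So the only cell in row 6 that can hold 7 is r6c1.
  So r6c1 = 7.
For r7c4:
  Consider where 4 can go in column 4.
  r3c4 is out (row 3 already has a 4).
  r6c4 is out (row 6 already has a 4).
  r9c4 is out (row 9 already has a 4).
  So the only cell in column 4 that can hold 4 is r7c4.
  So r7c4 = 4.

9,7,4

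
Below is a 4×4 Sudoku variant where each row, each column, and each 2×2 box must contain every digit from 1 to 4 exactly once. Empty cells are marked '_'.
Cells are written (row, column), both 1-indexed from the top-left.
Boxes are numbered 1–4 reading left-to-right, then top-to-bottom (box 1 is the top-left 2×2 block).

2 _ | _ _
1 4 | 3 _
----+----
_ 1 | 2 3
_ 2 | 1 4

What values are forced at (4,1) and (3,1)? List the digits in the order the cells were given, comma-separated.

For (4,1):
  Row 4 already contains {1, 2, 4}.
  Column 1 already contains {1, 2}.
  Its 2×2 block (box 3) already contains {1, 2}.
  The only value from 1–4 not eliminated is 3, so (4,1) = 3.
For (3,1):
  Row 3 already contains {1, 2, 3}.
  Column 1 already contains {1, 2}.
  Its 2×2 block (box 3) already contains {1, 2}.
  The only value from 1–4 not eliminated is 4, so (3,1) = 4.

3,4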